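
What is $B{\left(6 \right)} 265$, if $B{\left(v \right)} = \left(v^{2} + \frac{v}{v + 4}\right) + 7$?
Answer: $11554$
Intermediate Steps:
$B{\left(v \right)} = 7 + v^{2} + \frac{v}{4 + v}$ ($B{\left(v \right)} = \left(v^{2} + \frac{v}{4 + v}\right) + 7 = 7 + v^{2} + \frac{v}{4 + v}$)
$B{\left(6 \right)} 265 = \frac{28 + 6^{3} + 4 \cdot 6^{2} + 8 \cdot 6}{4 + 6} \cdot 265 = \frac{28 + 216 + 4 \cdot 36 + 48}{10} \cdot 265 = \frac{28 + 216 + 144 + 48}{10} \cdot 265 = \frac{1}{10} \cdot 436 \cdot 265 = \frac{218}{5} \cdot 265 = 11554$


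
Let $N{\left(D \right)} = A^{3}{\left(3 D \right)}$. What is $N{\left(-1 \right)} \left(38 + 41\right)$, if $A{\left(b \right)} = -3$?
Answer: $-2133$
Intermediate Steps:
$N{\left(D \right)} = -27$ ($N{\left(D \right)} = \left(-3\right)^{3} = -27$)
$N{\left(-1 \right)} \left(38 + 41\right) = - 27 \left(38 + 41\right) = \left(-27\right) 79 = -2133$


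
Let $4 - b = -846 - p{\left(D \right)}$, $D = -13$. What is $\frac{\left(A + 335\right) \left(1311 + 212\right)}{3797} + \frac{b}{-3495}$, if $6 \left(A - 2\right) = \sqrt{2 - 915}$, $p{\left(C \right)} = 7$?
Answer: $\frac{1790558216}{13270515} + \frac{1523 i \sqrt{913}}{22782} \approx 134.93 + 2.02 i$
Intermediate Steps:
$A = 2 + \frac{i \sqrt{913}}{6}$ ($A = 2 + \frac{\sqrt{2 - 915}}{6} = 2 + \frac{\sqrt{-913}}{6} = 2 + \frac{i \sqrt{913}}{6} \approx 2.0 + 5.036 i$)
$b = 857$ ($b = 4 - \left(-846 - 7\right) = 4 - -853 = 4 + 853 = 857$)
$\frac{\left(A + 335\right) \left(1311 + 212\right)}{3797} + \frac{b}{-3495} = \frac{\left(\left(2 + \frac{i \sqrt{913}}{6}\right) + 335\right) \left(1311 + 212\right)}{3797} + \frac{857}{-3495} = \left(337 + \frac{i \sqrt{913}}{6}\right) 1523 \cdot \frac{1}{3797} + 857 \left(- \frac{1}{3495}\right) = \left(513251 + \frac{1523 i \sqrt{913}}{6}\right) \frac{1}{3797} - \frac{857}{3495} = \left(\frac{513251}{3797} + \frac{1523 i \sqrt{913}}{22782}\right) - \frac{857}{3495} = \frac{1790558216}{13270515} + \frac{1523 i \sqrt{913}}{22782}$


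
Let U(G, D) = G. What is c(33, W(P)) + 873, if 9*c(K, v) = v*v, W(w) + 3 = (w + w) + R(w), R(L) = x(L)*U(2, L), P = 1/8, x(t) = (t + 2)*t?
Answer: 8050609/9216 ≈ 873.55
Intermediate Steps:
x(t) = t*(2 + t) (x(t) = (2 + t)*t = t*(2 + t))
P = ⅛ ≈ 0.12500
R(L) = 2*L*(2 + L) (R(L) = (L*(2 + L))*2 = 2*L*(2 + L))
W(w) = -3 + 2*w + 2*w*(2 + w) (W(w) = -3 + ((w + w) + 2*w*(2 + w)) = -3 + (2*w + 2*w*(2 + w)) = -3 + 2*w + 2*w*(2 + w))
c(K, v) = v²/9 (c(K, v) = (v*v)/9 = v²/9)
c(33, W(P)) + 873 = (-3 + 2*(⅛)² + 6*(⅛))²/9 + 873 = (-3 + 2*(1/64) + ¾)²/9 + 873 = (-3 + 1/32 + ¾)²/9 + 873 = (-71/32)²/9 + 873 = (⅑)*(5041/1024) + 873 = 5041/9216 + 873 = 8050609/9216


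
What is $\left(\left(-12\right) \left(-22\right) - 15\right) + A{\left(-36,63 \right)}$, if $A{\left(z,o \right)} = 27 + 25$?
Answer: $301$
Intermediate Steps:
$A{\left(z,o \right)} = 52$
$\left(\left(-12\right) \left(-22\right) - 15\right) + A{\left(-36,63 \right)} = \left(\left(-12\right) \left(-22\right) - 15\right) + 52 = \left(264 - 15\right) + 52 = 249 + 52 = 301$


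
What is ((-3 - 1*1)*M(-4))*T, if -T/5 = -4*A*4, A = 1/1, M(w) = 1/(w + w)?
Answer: 40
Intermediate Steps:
M(w) = 1/(2*w)
A = 1
T = 80 (T = -5*(-4*1)*4 = -(-20)*4 = -5*(-16) = 80)
((-3 - 1*1)*M(-4))*T = ((-3 - 1*1)*((½)/(-4)))*80 = ((-3 - 1)*((½)*(-¼)))*80 = -4*(-⅛)*80 = (½)*80 = 40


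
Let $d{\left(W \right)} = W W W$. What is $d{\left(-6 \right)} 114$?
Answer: $-24624$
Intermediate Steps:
$d{\left(W \right)} = W^{3}$ ($d{\left(W \right)} = W^{2} W = W^{3}$)
$d{\left(-6 \right)} 114 = \left(-6\right)^{3} \cdot 114 = \left(-216\right) 114 = -24624$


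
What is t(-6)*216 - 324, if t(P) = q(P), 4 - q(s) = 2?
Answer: 108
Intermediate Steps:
q(s) = 2 (q(s) = 4 - 1*2 = 4 - 2 = 2)
t(P) = 2
t(-6)*216 - 324 = 2*216 - 324 = 432 - 324 = 108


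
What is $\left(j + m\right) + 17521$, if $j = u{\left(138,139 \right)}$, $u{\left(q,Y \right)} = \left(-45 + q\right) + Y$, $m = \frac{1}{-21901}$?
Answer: $\frac{388808452}{21901} \approx 17753.0$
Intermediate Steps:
$m = - \frac{1}{21901} \approx -4.566 \cdot 10^{-5}$
$u{\left(q,Y \right)} = -45 + Y + q$
$j = 232$ ($j = -45 + 139 + 138 = 232$)
$\left(j + m\right) + 17521 = \left(232 - \frac{1}{21901}\right) + 17521 = \frac{5081031}{21901} + 17521 = \frac{388808452}{21901}$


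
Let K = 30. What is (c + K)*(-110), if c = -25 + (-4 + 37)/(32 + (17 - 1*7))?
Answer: -4455/7 ≈ -636.43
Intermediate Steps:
c = -339/14 (c = -25 + 33/(32 + (17 - 7)) = -25 + 33/(32 + 10) = -25 + 33/42 = -25 + 33*(1/42) = -25 + 11/14 = -339/14 ≈ -24.214)
(c + K)*(-110) = (-339/14 + 30)*(-110) = (81/14)*(-110) = -4455/7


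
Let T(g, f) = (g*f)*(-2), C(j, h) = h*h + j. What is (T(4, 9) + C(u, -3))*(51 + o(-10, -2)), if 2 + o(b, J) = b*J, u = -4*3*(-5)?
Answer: -207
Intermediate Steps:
u = 60 (u = -12*(-5) = 60)
C(j, h) = j + h**2 (C(j, h) = h**2 + j = j + h**2)
T(g, f) = -2*f*g (T(g, f) = (f*g)*(-2) = -2*f*g)
o(b, J) = -2 + J*b (o(b, J) = -2 + b*J = -2 + J*b)
(T(4, 9) + C(u, -3))*(51 + o(-10, -2)) = (-2*9*4 + (60 + (-3)**2))*(51 + (-2 - 2*(-10))) = (-72 + (60 + 9))*(51 + (-2 + 20)) = (-72 + 69)*(51 + 18) = -3*69 = -207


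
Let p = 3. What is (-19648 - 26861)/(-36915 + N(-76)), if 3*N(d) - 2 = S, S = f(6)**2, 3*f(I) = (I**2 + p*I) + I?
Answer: 46509/36781 ≈ 1.2645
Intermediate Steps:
f(I) = I**2/3 + 4*I/3 (f(I) = ((I**2 + 3*I) + I)/3 = (I**2 + 4*I)/3 = I**2/3 + 4*I/3)
S = 400 (S = ((1/3)*6*(4 + 6))**2 = ((1/3)*6*10)**2 = 20**2 = 400)
N(d) = 134 (N(d) = 2/3 + (1/3)*400 = 2/3 + 400/3 = 134)
(-19648 - 26861)/(-36915 + N(-76)) = (-19648 - 26861)/(-36915 + 134) = -46509/(-36781) = -46509*(-1/36781) = 46509/36781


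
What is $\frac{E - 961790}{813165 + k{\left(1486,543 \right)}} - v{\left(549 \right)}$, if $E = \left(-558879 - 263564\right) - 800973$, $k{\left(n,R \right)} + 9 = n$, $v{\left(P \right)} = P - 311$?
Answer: $- \frac{98235001}{407321} \approx -241.17$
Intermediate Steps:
$v{\left(P \right)} = -311 + P$
$k{\left(n,R \right)} = -9 + n$
$E = -1623416$ ($E = -822443 - 800973 = -1623416$)
$\frac{E - 961790}{813165 + k{\left(1486,543 \right)}} - v{\left(549 \right)} = \frac{-1623416 - 961790}{813165 + \left(-9 + 1486\right)} - \left(-311 + 549\right) = - \frac{2585206}{813165 + 1477} - 238 = - \frac{2585206}{814642} - 238 = \left(-2585206\right) \frac{1}{814642} - 238 = - \frac{1292603}{407321} - 238 = - \frac{98235001}{407321}$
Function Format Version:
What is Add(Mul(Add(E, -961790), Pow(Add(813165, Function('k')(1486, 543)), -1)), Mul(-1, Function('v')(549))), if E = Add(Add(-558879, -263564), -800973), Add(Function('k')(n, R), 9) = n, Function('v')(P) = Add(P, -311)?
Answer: Rational(-98235001, 407321) ≈ -241.17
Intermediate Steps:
Function('v')(P) = Add(-311, P)
Function('k')(n, R) = Add(-9, n)
E = -1623416 (E = Add(-822443, -800973) = -1623416)
Add(Mul(Add(E, -961790), Pow(Add(813165, Function('k')(1486, 543)), -1)), Mul(-1, Function('v')(549))) = Add(Mul(Add(-1623416, -961790), Pow(Add(813165, Add(-9, 1486)), -1)), Mul(-1, Add(-311, 549))) = Add(Mul(-2585206, Pow(Add(813165, 1477), -1)), Mul(-1, 238)) = Add(Mul(-2585206, Pow(814642, -1)), -238) = Add(Mul(-2585206, Rational(1, 814642)), -238) = Add(Rational(-1292603, 407321), -238) = Rational(-98235001, 407321)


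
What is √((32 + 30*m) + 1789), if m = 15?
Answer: √2271 ≈ 47.655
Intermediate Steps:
√((32 + 30*m) + 1789) = √((32 + 30*15) + 1789) = √((32 + 450) + 1789) = √(482 + 1789) = √2271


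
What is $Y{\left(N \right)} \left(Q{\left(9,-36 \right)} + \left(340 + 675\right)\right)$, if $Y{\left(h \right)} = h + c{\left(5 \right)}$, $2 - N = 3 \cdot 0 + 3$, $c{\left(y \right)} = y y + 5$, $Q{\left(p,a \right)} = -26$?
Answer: $28681$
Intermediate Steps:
$c{\left(y \right)} = 5 + y^{2}$ ($c{\left(y \right)} = y^{2} + 5 = 5 + y^{2}$)
$N = -1$ ($N = 2 - \left(3 \cdot 0 + 3\right) = 2 - \left(0 + 3\right) = 2 - 3 = -1$)
$Y{\left(h \right)} = 30 + h$ ($Y{\left(h \right)} = h + \left(5 + 5^{2}\right) = h + \left(5 + 25\right) = h + 30 = 30 + h$)
$Y{\left(N \right)} \left(Q{\left(9,-36 \right)} + \left(340 + 675\right)\right) = \left(30 - 1\right) \left(-26 + \left(340 + 675\right)\right) = 29 \left(-26 + 1015\right) = 29 \cdot 989 = 28681$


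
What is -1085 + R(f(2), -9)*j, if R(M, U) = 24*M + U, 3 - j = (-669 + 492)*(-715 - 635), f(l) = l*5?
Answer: -55197842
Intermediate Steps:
f(l) = 5*l
j = -238947 (j = 3 - (-669 + 492)*(-715 - 635) = 3 - (-177)*(-1350) = 3 - 1*238950 = 3 - 238950 = -238947)
R(M, U) = U + 24*M
-1085 + R(f(2), -9)*j = -1085 + (-9 + 24*(5*2))*(-238947) = -1085 + (-9 + 24*10)*(-238947) = -1085 + (-9 + 240)*(-238947) = -1085 + 231*(-238947) = -1085 - 55196757 = -55197842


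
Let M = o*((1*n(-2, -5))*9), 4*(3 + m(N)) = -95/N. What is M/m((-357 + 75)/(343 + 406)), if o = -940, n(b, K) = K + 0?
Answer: 47714400/67771 ≈ 704.05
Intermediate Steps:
n(b, K) = K
m(N) = -3 - 95/(4*N) (m(N) = -3 + (-95/N)/4 = -3 - 95/(4*N))
M = 42300 (M = -940*1*(-5)*9 = -(-4700)*9 = -940*(-45) = 42300)
M/m((-357 + 75)/(343 + 406)) = 42300/(-3 - 95*(343 + 406)/(-357 + 75)/4) = 42300/(-3 - 95/(4*((-282/749)))) = 42300/(-3 - 95/(4*((-282*1/749)))) = 42300/(-3 - 95/(4*(-282/749))) = 42300/(-3 - 95/4*(-749/282)) = 42300/(-3 + 71155/1128) = 42300/(67771/1128) = 42300*(1128/67771) = 47714400/67771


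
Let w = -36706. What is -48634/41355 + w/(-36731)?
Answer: -268398824/1519010505 ≈ -0.17669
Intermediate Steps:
-48634/41355 + w/(-36731) = -48634/41355 - 36706/(-36731) = -48634*1/41355 - 36706*(-1/36731) = -48634/41355 + 36706/36731 = -268398824/1519010505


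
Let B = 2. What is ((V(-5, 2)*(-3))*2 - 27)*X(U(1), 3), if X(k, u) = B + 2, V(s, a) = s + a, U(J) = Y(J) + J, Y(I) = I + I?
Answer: -36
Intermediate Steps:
Y(I) = 2*I
U(J) = 3*J (U(J) = 2*J + J = 3*J)
V(s, a) = a + s
X(k, u) = 4 (X(k, u) = 2 + 2 = 4)
((V(-5, 2)*(-3))*2 - 27)*X(U(1), 3) = (((2 - 5)*(-3))*2 - 27)*4 = (-3*(-3)*2 - 27)*4 = (9*2 - 27)*4 = (18 - 27)*4 = -9*4 = -36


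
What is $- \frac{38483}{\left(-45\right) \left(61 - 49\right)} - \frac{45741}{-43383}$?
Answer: $\frac{564736043}{7808940} \approx 72.319$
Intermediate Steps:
$- \frac{38483}{\left(-45\right) \left(61 - 49\right)} - \frac{45741}{-43383} = - \frac{38483}{\left(-45\right) 12} - - \frac{15247}{14461} = - \frac{38483}{-540} + \frac{15247}{14461} = \left(-38483\right) \left(- \frac{1}{540}\right) + \frac{15247}{14461} = \frac{38483}{540} + \frac{15247}{14461} = \frac{564736043}{7808940}$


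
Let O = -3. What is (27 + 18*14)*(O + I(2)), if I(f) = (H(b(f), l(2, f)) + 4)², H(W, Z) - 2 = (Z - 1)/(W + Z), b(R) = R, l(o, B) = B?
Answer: 160983/16 ≈ 10061.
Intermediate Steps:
H(W, Z) = 2 + (-1 + Z)/(W + Z) (H(W, Z) = 2 + (Z - 1)/(W + Z) = 2 + (-1 + Z)/(W + Z))
I(f) = (4 + (-1 + 5*f)/(2*f))² (I(f) = ((-1 + 2*f + 3*f)/(f + f) + 4)² = ((-1 + 5*f)/((2*f)) + 4)² = ((1/(2*f))*(-1 + 5*f) + 4)² = ((-1 + 5*f)/(2*f) + 4)² = (4 + (-1 + 5*f)/(2*f))²)
(27 + 18*14)*(O + I(2)) = (27 + 18*14)*(-3 + (¼)*(-1 + 13*2)²/2²) = (27 + 252)*(-3 + (¼)*(¼)*(-1 + 26)²) = 279*(-3 + (¼)*(¼)*25²) = 279*(-3 + (¼)*(¼)*625) = 279*(-3 + 625/16) = 279*(577/16) = 160983/16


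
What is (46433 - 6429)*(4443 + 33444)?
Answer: 1515631548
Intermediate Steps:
(46433 - 6429)*(4443 + 33444) = 40004*37887 = 1515631548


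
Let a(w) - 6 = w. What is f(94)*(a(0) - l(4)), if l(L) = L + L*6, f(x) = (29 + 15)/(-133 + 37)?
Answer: 121/12 ≈ 10.083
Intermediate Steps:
f(x) = -11/24 (f(x) = 44/(-96) = 44*(-1/96) = -11/24)
l(L) = 7*L (l(L) = L + 6*L = 7*L)
a(w) = 6 + w
f(94)*(a(0) - l(4)) = -11*((6 + 0) - 7*4)/24 = -11*(6 - 1*28)/24 = -11*(6 - 28)/24 = -11/24*(-22) = 121/12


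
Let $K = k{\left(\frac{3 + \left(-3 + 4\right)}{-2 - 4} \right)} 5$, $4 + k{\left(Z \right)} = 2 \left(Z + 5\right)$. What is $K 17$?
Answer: $\frac{1190}{3} \approx 396.67$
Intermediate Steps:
$k{\left(Z \right)} = 6 + 2 Z$ ($k{\left(Z \right)} = -4 + 2 \left(Z + 5\right) = -4 + 2 \left(5 + Z\right) = -4 + \left(10 + 2 Z\right) = 6 + 2 Z$)
$K = \frac{70}{3}$ ($K = \left(6 + 2 \frac{3 + \left(-3 + 4\right)}{-2 - 4}\right) 5 = \left(6 + 2 \frac{3 + 1}{-6}\right) 5 = \left(6 + 2 \cdot 4 \left(- \frac{1}{6}\right)\right) 5 = \left(6 + 2 \left(- \frac{2}{3}\right)\right) 5 = \left(6 - \frac{4}{3}\right) 5 = \frac{14}{3} \cdot 5 = \frac{70}{3} \approx 23.333$)
$K 17 = \frac{70}{3} \cdot 17 = \frac{1190}{3}$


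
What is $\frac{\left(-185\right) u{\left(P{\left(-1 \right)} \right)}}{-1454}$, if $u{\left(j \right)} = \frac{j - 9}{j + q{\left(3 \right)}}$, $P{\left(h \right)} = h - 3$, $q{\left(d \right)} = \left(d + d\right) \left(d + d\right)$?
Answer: $- \frac{2405}{46528} \approx -0.051689$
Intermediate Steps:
$q{\left(d \right)} = 4 d^{2}$ ($q{\left(d \right)} = 2 d 2 d = 4 d^{2}$)
$P{\left(h \right)} = -3 + h$
$u{\left(j \right)} = \frac{-9 + j}{36 + j}$ ($u{\left(j \right)} = \frac{j - 9}{j + 4 \cdot 3^{2}} = \frac{-9 + j}{j + 4 \cdot 9} = \frac{-9 + j}{j + 36} = \frac{-9 + j}{36 + j}$)
$\frac{\left(-185\right) u{\left(P{\left(-1 \right)} \right)}}{-1454} = \frac{\left(-185\right) \frac{-9 - 4}{36 - 4}}{-1454} = - 185 \frac{-9 - 4}{36 - 4} \left(- \frac{1}{1454}\right) = - 185 \cdot \frac{1}{32} \left(-13\right) \left(- \frac{1}{1454}\right) = \left(-185\right) \left(- \frac{13}{32}\right) \left(- \frac{1}{1454}\right) = \frac{2405}{32} \left(- \frac{1}{1454}\right) = - \frac{2405}{46528}$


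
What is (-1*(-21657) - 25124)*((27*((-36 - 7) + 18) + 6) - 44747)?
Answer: 157457272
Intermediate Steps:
(-1*(-21657) - 25124)*((27*((-36 - 7) + 18) + 6) - 44747) = (21657 - 25124)*((27*(-43 + 18) + 6) - 44747) = -3467*((27*(-25) + 6) - 44747) = -3467*((-675 + 6) - 44747) = -3467*(-669 - 44747) = -3467*(-45416) = 157457272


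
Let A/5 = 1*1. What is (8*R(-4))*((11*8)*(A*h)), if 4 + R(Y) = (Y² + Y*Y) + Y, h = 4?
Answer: 337920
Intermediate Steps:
A = 5 (A = 5*(1*1) = 5*1 = 5)
R(Y) = -4 + Y + 2*Y² (R(Y) = -4 + ((Y² + Y*Y) + Y) = -4 + ((Y² + Y²) + Y) = -4 + (2*Y² + Y) = -4 + (Y + 2*Y²) = -4 + Y + 2*Y²)
(8*R(-4))*((11*8)*(A*h)) = (8*(-4 - 4 + 2*(-4)²))*((11*8)*(5*4)) = (8*(-4 - 4 + 2*16))*(88*20) = (8*(-4 - 4 + 32))*1760 = (8*24)*1760 = 192*1760 = 337920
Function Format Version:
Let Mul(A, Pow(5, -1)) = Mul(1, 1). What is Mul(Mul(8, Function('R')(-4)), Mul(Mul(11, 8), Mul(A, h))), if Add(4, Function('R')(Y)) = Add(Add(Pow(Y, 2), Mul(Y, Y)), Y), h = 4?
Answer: 337920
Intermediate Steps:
A = 5 (A = Mul(5, Mul(1, 1)) = Mul(5, 1) = 5)
Function('R')(Y) = Add(-4, Y, Mul(2, Pow(Y, 2))) (Function('R')(Y) = Add(-4, Add(Add(Pow(Y, 2), Mul(Y, Y)), Y)) = Add(-4, Add(Add(Pow(Y, 2), Pow(Y, 2)), Y)) = Add(-4, Add(Mul(2, Pow(Y, 2)), Y)) = Add(-4, Add(Y, Mul(2, Pow(Y, 2)))) = Add(-4, Y, Mul(2, Pow(Y, 2))))
Mul(Mul(8, Function('R')(-4)), Mul(Mul(11, 8), Mul(A, h))) = Mul(Mul(8, Add(-4, -4, Mul(2, Pow(-4, 2)))), Mul(Mul(11, 8), Mul(5, 4))) = Mul(Mul(8, Add(-4, -4, Mul(2, 16))), Mul(88, 20)) = Mul(Mul(8, Add(-4, -4, 32)), 1760) = Mul(Mul(8, 24), 1760) = Mul(192, 1760) = 337920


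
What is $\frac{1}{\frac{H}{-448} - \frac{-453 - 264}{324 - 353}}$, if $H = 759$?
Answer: $- \frac{12992}{343227} \approx -0.037853$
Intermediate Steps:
$\frac{1}{\frac{H}{-448} - \frac{-453 - 264}{324 - 353}} = \frac{1}{\frac{759}{-448} - \frac{-453 - 264}{324 - 353}} = \frac{1}{759 \left(- \frac{1}{448}\right) - - \frac{717}{-29}} = \frac{1}{- \frac{759}{448} - \left(-717\right) \left(- \frac{1}{29}\right)} = \frac{1}{- \frac{759}{448} - \frac{717}{29}} = \frac{1}{- \frac{343227}{12992}} = - \frac{12992}{343227}$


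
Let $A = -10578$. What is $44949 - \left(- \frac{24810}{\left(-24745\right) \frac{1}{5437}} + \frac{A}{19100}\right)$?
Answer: $\frac{1866804852111}{47262950} \approx 39498.0$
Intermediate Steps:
$44949 - \left(- \frac{24810}{\left(-24745\right) \frac{1}{5437}} + \frac{A}{19100}\right) = 44949 - \left(- \frac{24810}{\left(-24745\right) \frac{1}{5437}} - \frac{10578}{19100}\right) = 44949 - \left(- \frac{24810}{\left(-24745\right) \frac{1}{5437}} - \frac{5289}{9550}\right) = 44949 - \left(- \frac{24810}{- \frac{24745}{5437}} - \frac{5289}{9550}\right) = 44949 - \left(\left(-24810\right) \left(- \frac{5437}{24745}\right) - \frac{5289}{9550}\right) = 44949 - \left(\frac{26978394}{4949} - \frac{5289}{9550}\right) = 44949 - \frac{257617487439}{47262950} = \frac{1866804852111}{47262950}$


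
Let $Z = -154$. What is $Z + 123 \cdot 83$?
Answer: $10055$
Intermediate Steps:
$Z + 123 \cdot 83 = -154 + 123 \cdot 83 = -154 + 10209 = 10055$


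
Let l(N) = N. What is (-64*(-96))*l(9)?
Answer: 55296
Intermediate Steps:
(-64*(-96))*l(9) = -64*(-96)*9 = 6144*9 = 55296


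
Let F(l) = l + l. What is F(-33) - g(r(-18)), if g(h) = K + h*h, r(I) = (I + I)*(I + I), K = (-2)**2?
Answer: -1679686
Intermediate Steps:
K = 4
F(l) = 2*l
r(I) = 4*I**2 (r(I) = (2*I)*(2*I) = 4*I**2)
g(h) = 4 + h**2 (g(h) = 4 + h*h = 4 + h**2)
F(-33) - g(r(-18)) = 2*(-33) - (4 + (4*(-18)**2)**2) = -66 - (4 + (4*324)**2) = -66 - (4 + 1296**2) = -66 - (4 + 1679616) = -66 - 1*1679620 = -66 - 1679620 = -1679686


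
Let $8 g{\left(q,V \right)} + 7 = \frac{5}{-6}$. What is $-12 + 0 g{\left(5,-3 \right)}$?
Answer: $-12$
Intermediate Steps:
$g{\left(q,V \right)} = - \frac{47}{48}$ ($g{\left(q,V \right)} = - \frac{7}{8} + \frac{5 \frac{1}{-6}}{8} = - \frac{7}{8} + \frac{5 \left(- \frac{1}{6}\right)}{8} = - \frac{7}{8} + \frac{1}{8} \left(- \frac{5}{6}\right) = - \frac{7}{8} - \frac{5}{48} = - \frac{47}{48}$)
$-12 + 0 g{\left(5,-3 \right)} = -12 + 0 \left(- \frac{47}{48}\right) = -12 + 0 = -12$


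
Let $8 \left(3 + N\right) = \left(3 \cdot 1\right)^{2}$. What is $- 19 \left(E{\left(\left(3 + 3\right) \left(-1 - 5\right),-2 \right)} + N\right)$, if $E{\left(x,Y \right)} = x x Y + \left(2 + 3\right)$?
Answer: $\frac{393509}{8} \approx 49189.0$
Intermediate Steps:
$N = - \frac{15}{8}$ ($N = -3 + \frac{\left(3 \cdot 1\right)^{2}}{8} = -3 + \frac{3^{2}}{8} = -3 + \frac{1}{8} \cdot 9 = -3 + \frac{9}{8} = - \frac{15}{8} \approx -1.875$)
$E{\left(x,Y \right)} = 5 + Y x^{2}$ ($E{\left(x,Y \right)} = x^{2} Y + 5 = Y x^{2} + 5 = 5 + Y x^{2}$)
$- 19 \left(E{\left(\left(3 + 3\right) \left(-1 - 5\right),-2 \right)} + N\right) = - 19 \left(\left(5 - 2 \left(\left(3 + 3\right) \left(-1 - 5\right)\right)^{2}\right) - \frac{15}{8}\right) = - 19 \left(\left(5 - 2 \left(6 \left(-6\right)\right)^{2}\right) - \frac{15}{8}\right) = - 19 \left(\left(5 - 2 \left(-36\right)^{2}\right) - \frac{15}{8}\right) = - 19 \left(\left(5 - 2592\right) - \frac{15}{8}\right) = - 19 \left(-2587 - \frac{15}{8}\right) = \left(-19\right) \left(- \frac{20711}{8}\right) = \frac{393509}{8}$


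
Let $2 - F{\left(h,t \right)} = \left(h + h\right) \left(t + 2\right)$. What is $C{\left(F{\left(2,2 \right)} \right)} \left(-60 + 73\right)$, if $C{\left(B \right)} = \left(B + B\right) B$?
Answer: $5096$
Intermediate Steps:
$F{\left(h,t \right)} = 2 - 2 h \left(2 + t\right)$ ($F{\left(h,t \right)} = 2 - \left(h + h\right) \left(t + 2\right) = 2 - 2 h \left(2 + t\right)$)
$C{\left(B \right)} = 2 B^{2}$ ($C{\left(B \right)} = 2 B B = 2 B^{2}$)
$C{\left(F{\left(2,2 \right)} \right)} \left(-60 + 73\right) = 2 \left(2 - 8 - 4 \cdot 2\right)^{2} \left(-60 + 73\right) = 2 \left(2 - 8 - 8\right)^{2} \cdot 13 = 2 \left(-14\right)^{2} \cdot 13 = 2 \cdot 196 \cdot 13 = 392 \cdot 13 = 5096$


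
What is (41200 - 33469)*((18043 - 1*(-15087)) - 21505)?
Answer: 89872875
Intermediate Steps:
(41200 - 33469)*((18043 - 1*(-15087)) - 21505) = 7731*((18043 + 15087) - 21505) = 7731*(33130 - 21505) = 7731*11625 = 89872875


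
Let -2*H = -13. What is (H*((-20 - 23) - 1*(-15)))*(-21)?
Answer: 3822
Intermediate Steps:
H = 13/2 (H = -½*(-13) = 13/2 ≈ 6.5000)
(H*((-20 - 23) - 1*(-15)))*(-21) = (13*((-20 - 23) - 1*(-15))/2)*(-21) = (13*(-43 + 15)/2)*(-21) = ((13/2)*(-28))*(-21) = -182*(-21) = 3822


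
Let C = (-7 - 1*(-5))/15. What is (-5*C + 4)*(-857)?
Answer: -11998/3 ≈ -3999.3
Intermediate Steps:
C = -2/15 (C = (-7 + 5)*(1/15) = -2*1/15 = -2/15 ≈ -0.13333)
(-5*C + 4)*(-857) = (-5*(-2/15) + 4)*(-857) = (⅔ + 4)*(-857) = (14/3)*(-857) = -11998/3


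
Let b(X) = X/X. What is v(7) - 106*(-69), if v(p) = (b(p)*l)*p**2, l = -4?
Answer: 7118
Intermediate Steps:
b(X) = 1
v(p) = -4*p**2 (v(p) = (1*(-4))*p**2 = -4*p**2)
v(7) - 106*(-69) = -4*7**2 - 106*(-69) = -4*49 + 7314 = -196 + 7314 = 7118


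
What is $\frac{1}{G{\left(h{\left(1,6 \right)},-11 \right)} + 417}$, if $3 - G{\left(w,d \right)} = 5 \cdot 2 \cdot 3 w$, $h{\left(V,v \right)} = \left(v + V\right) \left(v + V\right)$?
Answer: $- \frac{1}{1050} \approx -0.00095238$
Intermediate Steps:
$h{\left(V,v \right)} = \left(V + v\right)^{2}$ ($h{\left(V,v \right)} = \left(V + v\right) \left(V + v\right) = \left(V + v\right)^{2}$)
$G{\left(w,d \right)} = 3 - 30 w$ ($G{\left(w,d \right)} = 3 - 5 \cdot 2 \cdot 3 w = 3 - 5 \cdot 6 w = 3 - 30 w$)
$\frac{1}{G{\left(h{\left(1,6 \right)},-11 \right)} + 417} = \frac{1}{\left(3 - 30 \left(1 + 6\right)^{2}\right) + 417} = \frac{1}{\left(3 - 30 \cdot 7^{2}\right) + 417} = \frac{1}{\left(3 - 1470\right) + 417} = \frac{1}{-1467 + 417} = \frac{1}{-1050} = - \frac{1}{1050}$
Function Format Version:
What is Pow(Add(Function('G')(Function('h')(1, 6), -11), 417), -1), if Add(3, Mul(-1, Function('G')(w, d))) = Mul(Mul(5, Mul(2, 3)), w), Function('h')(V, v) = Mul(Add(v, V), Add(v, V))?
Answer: Rational(-1, 1050) ≈ -0.00095238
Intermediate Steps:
Function('h')(V, v) = Pow(Add(V, v), 2) (Function('h')(V, v) = Mul(Add(V, v), Add(V, v)) = Pow(Add(V, v), 2))
Function('G')(w, d) = Add(3, Mul(-30, w)) (Function('G')(w, d) = Add(3, Mul(-1, Mul(Mul(5, Mul(2, 3)), w))) = Add(3, Mul(-1, Mul(Mul(5, 6), w))) = Add(3, Mul(-1, Mul(30, w))) = Add(3, Mul(-30, w)))
Pow(Add(Function('G')(Function('h')(1, 6), -11), 417), -1) = Pow(Add(Add(3, Mul(-30, Pow(Add(1, 6), 2))), 417), -1) = Pow(Add(Add(3, Mul(-30, Pow(7, 2))), 417), -1) = Pow(Add(Add(3, Mul(-30, 49)), 417), -1) = Pow(Add(Add(3, -1470), 417), -1) = Pow(Add(-1467, 417), -1) = Pow(-1050, -1) = Rational(-1, 1050)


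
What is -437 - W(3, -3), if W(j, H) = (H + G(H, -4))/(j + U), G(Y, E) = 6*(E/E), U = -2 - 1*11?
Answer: -4367/10 ≈ -436.70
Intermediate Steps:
U = -13 (U = -2 - 11 = -13)
G(Y, E) = 6 (G(Y, E) = 6*1 = 6)
W(j, H) = (6 + H)/(-13 + j) (W(j, H) = (H + 6)/(j - 13) = (6 + H)/(-13 + j))
-437 - W(3, -3) = -437 - (6 - 3)/(-13 + 3) = -437 - 3/(-10) = -437 - (-1)*3/10 = -437 - 1*(-3/10) = -437 + 3/10 = -4367/10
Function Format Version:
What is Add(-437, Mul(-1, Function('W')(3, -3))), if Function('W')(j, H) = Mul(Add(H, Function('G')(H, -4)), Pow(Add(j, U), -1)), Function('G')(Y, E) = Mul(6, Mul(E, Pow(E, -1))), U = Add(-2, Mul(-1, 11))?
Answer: Rational(-4367, 10) ≈ -436.70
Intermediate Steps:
U = -13 (U = Add(-2, -11) = -13)
Function('G')(Y, E) = 6 (Function('G')(Y, E) = Mul(6, 1) = 6)
Function('W')(j, H) = Mul(Pow(Add(-13, j), -1), Add(6, H)) (Function('W')(j, H) = Mul(Add(H, 6), Pow(Add(j, -13), -1)) = Mul(Add(6, H), Pow(Add(-13, j), -1)) = Mul(Pow(Add(-13, j), -1), Add(6, H)))
Add(-437, Mul(-1, Function('W')(3, -3))) = Add(-437, Mul(-1, Mul(Pow(Add(-13, 3), -1), Add(6, -3)))) = Add(-437, Mul(-1, Mul(Pow(-10, -1), 3))) = Add(-437, Mul(-1, Mul(Rational(-1, 10), 3))) = Add(-437, Mul(-1, Rational(-3, 10))) = Add(-437, Rational(3, 10)) = Rational(-4367, 10)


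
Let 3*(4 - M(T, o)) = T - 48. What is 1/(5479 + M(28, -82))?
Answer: 3/16469 ≈ 0.00018216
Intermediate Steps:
M(T, o) = 20 - T/3 (M(T, o) = 4 - (T - 48)/3 = 4 - (-48 + T)/3 = 4 + (16 - T/3) = 20 - T/3)
1/(5479 + M(28, -82)) = 1/(5479 + (20 - ⅓*28)) = 1/(5479 + (20 - 28/3)) = 1/(5479 + 32/3) = 1/(16469/3) = 3/16469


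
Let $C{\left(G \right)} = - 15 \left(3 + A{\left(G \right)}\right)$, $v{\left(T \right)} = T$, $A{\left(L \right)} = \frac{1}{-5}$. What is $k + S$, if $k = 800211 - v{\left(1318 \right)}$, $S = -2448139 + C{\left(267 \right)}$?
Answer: $-1649288$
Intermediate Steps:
$A{\left(L \right)} = - \frac{1}{5}$
$C{\left(G \right)} = -42$ ($C{\left(G \right)} = - 15 \left(3 - \frac{1}{5}\right) = \left(-15\right) \frac{14}{5} = -42$)
$S = -2448181$ ($S = -2448139 - 42 = -2448181$)
$k = 798893$ ($k = 800211 - 1318 = 798893$)
$k + S = 798893 - 2448181 = -1649288$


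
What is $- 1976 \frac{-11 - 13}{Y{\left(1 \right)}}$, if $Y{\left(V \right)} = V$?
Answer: $47424$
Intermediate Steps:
$- 1976 \frac{-11 - 13}{Y{\left(1 \right)}} = - 1976 \frac{-11 - 13}{1} = - 1976 \left(\left(-24\right) 1\right) = \left(-1976\right) \left(-24\right) = 47424$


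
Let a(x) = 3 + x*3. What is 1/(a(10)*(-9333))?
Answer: -1/307989 ≈ -3.2469e-6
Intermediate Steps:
a(x) = 3 + 3*x
1/(a(10)*(-9333)) = 1/((3 + 3*10)*(-9333)) = 1/((3 + 30)*(-9333)) = 1/(33*(-9333)) = 1/(-307989) = -1/307989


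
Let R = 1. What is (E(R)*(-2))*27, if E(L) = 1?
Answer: -54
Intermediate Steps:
(E(R)*(-2))*27 = (1*(-2))*27 = -2*27 = -54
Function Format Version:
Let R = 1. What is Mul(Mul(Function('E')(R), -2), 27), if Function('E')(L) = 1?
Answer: -54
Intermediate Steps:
Mul(Mul(Function('E')(R), -2), 27) = Mul(Mul(1, -2), 27) = Mul(-2, 27) = -54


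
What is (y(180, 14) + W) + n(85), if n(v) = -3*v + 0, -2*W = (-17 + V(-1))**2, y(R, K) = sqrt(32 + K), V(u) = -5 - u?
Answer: -951/2 + sqrt(46) ≈ -468.72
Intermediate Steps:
W = -441/2 (W = -(-17 + (-5 - 1*(-1)))**2/2 = -(-17 + (-5 + 1))**2/2 = -(-17 - 4)**2/2 = -1/2*(-21)**2 = -1/2*441 = -441/2 ≈ -220.50)
n(v) = -3*v
(y(180, 14) + W) + n(85) = (sqrt(32 + 14) - 441/2) - 3*85 = (sqrt(46) - 441/2) - 255 = (-441/2 + sqrt(46)) - 255 = -951/2 + sqrt(46)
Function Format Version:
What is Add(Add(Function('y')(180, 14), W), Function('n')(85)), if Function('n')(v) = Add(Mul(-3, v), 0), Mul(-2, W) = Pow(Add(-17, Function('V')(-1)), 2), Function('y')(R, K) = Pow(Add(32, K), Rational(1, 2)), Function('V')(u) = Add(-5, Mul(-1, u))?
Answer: Add(Rational(-951, 2), Pow(46, Rational(1, 2))) ≈ -468.72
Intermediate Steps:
W = Rational(-441, 2) (W = Mul(Rational(-1, 2), Pow(Add(-17, Add(-5, Mul(-1, -1))), 2)) = Mul(Rational(-1, 2), Pow(Add(-17, Add(-5, 1)), 2)) = Mul(Rational(-1, 2), Pow(Add(-17, -4), 2)) = Mul(Rational(-1, 2), Pow(-21, 2)) = Mul(Rational(-1, 2), 441) = Rational(-441, 2) ≈ -220.50)
Function('n')(v) = Mul(-3, v)
Add(Add(Function('y')(180, 14), W), Function('n')(85)) = Add(Add(Pow(Add(32, 14), Rational(1, 2)), Rational(-441, 2)), Mul(-3, 85)) = Add(Add(Pow(46, Rational(1, 2)), Rational(-441, 2)), -255) = Add(Add(Rational(-441, 2), Pow(46, Rational(1, 2))), -255) = Add(Rational(-951, 2), Pow(46, Rational(1, 2)))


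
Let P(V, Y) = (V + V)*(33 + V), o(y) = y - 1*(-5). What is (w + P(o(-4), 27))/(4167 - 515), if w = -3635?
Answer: -3567/3652 ≈ -0.97672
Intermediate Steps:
o(y) = 5 + y (o(y) = y + 5 = 5 + y)
P(V, Y) = 2*V*(33 + V) (P(V, Y) = (2*V)*(33 + V) = 2*V*(33 + V))
(w + P(o(-4), 27))/(4167 - 515) = (-3635 + 2*(5 - 4)*(33 + (5 - 4)))/(4167 - 515) = (-3635 + 2*1*(33 + 1))/3652 = (-3635 + 2*1*34)*(1/3652) = (-3635 + 68)*(1/3652) = -3567*1/3652 = -3567/3652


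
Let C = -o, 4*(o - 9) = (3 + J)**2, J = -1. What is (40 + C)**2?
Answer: 900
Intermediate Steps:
o = 10 (o = 9 + (3 - 1)**2/4 = 9 + (1/4)*2**2 = 9 + (1/4)*4 = 9 + 1 = 10)
C = -10 (C = -1*10 = -10)
(40 + C)**2 = (40 - 10)**2 = 30**2 = 900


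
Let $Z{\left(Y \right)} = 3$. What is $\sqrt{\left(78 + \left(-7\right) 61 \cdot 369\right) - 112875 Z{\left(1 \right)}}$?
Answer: $i \sqrt{496110} \approx 704.35 i$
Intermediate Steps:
$\sqrt{\left(78 + \left(-7\right) 61 \cdot 369\right) - 112875 Z{\left(1 \right)}} = \sqrt{\left(78 + \left(-7\right) 61 \cdot 369\right) - 338625} = \sqrt{\left(78 - 157563\right) - 338625} = \sqrt{-157485 - 338625} = \sqrt{-496110} = i \sqrt{496110}$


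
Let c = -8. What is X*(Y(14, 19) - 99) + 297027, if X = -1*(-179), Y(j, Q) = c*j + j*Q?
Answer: 306872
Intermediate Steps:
Y(j, Q) = -8*j + Q*j (Y(j, Q) = -8*j + j*Q = -8*j + Q*j)
X = 179
X*(Y(14, 19) - 99) + 297027 = 179*(14*(-8 + 19) - 99) + 297027 = 179*(14*11 - 99) + 297027 = 179*(154 - 99) + 297027 = 179*55 + 297027 = 9845 + 297027 = 306872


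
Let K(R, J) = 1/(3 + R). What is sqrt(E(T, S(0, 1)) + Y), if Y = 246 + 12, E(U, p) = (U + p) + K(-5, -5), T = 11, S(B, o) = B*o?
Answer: sqrt(1074)/2 ≈ 16.386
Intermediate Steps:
E(U, p) = -1/2 + U + p (E(U, p) = (U + p) + 1/(3 - 5) = (U + p) + 1/(-2) = (U + p) - 1/2 = -1/2 + U + p)
Y = 258
sqrt(E(T, S(0, 1)) + Y) = sqrt((-1/2 + 11 + 0*1) + 258) = sqrt((-1/2 + 11 + 0) + 258) = sqrt(21/2 + 258) = sqrt(537/2) = sqrt(1074)/2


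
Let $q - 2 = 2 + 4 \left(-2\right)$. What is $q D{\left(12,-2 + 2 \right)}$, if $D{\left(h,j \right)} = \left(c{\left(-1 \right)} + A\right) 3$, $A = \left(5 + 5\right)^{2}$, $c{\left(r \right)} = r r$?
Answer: $-1212$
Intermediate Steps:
$c{\left(r \right)} = r^{2}$
$A = 100$ ($A = 10^{2} = 100$)
$D{\left(h,j \right)} = 303$ ($D{\left(h,j \right)} = \left(\left(-1\right)^{2} + 100\right) 3 = \left(1 + 100\right) 3 = 101 \cdot 3 = 303$)
$q = -4$ ($q = 2 + \left(2 + 4 \left(-2\right)\right) = 2 + \left(2 - 8\right) = 2 - 6 = -4$)
$q D{\left(12,-2 + 2 \right)} = \left(-4\right) 303 = -1212$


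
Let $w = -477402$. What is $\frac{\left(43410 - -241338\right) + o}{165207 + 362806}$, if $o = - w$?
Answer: $\frac{762150}{528013} \approx 1.4434$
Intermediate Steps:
$o = 477402$ ($o = \left(-1\right) \left(-477402\right) = 477402$)
$\frac{\left(43410 - -241338\right) + o}{165207 + 362806} = \frac{\left(43410 - -241338\right) + 477402}{165207 + 362806} = \frac{\left(43410 + 241338\right) + 477402}{528013} = \left(284748 + 477402\right) \frac{1}{528013} = 762150 \cdot \frac{1}{528013} = \frac{762150}{528013}$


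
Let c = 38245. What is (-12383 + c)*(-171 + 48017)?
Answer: 1237393252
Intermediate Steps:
(-12383 + c)*(-171 + 48017) = (-12383 + 38245)*(-171 + 48017) = 25862*47846 = 1237393252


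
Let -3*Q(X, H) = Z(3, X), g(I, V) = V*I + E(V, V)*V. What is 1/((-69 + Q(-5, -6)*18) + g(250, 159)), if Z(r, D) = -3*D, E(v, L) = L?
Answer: 1/64872 ≈ 1.5415e-5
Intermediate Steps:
g(I, V) = V² + I*V (g(I, V) = V*I + V*V = I*V + V² = V² + I*V)
Q(X, H) = X (Q(X, H) = -(-1)*X = X)
1/((-69 + Q(-5, -6)*18) + g(250, 159)) = 1/((-69 - 5*18) + 159*(250 + 159)) = 1/((-69 - 90) + 159*409) = 1/(-159 + 65031) = 1/64872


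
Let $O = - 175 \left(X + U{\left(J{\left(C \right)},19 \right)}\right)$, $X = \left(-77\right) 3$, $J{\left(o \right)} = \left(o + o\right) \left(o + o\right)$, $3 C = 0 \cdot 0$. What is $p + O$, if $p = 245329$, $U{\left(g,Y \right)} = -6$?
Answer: $286804$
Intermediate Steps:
$C = 0$ ($C = \frac{0 \cdot 0}{3} = \frac{1}{3} \cdot 0 = 0$)
$J{\left(o \right)} = 4 o^{2}$ ($J{\left(o \right)} = 2 o 2 o = 4 o^{2}$)
$X = -231$
$O = 41475$ ($O = - 175 \left(-231 - 6\right) = \left(-175\right) \left(-237\right) = 41475$)
$p + O = 245329 + 41475 = 286804$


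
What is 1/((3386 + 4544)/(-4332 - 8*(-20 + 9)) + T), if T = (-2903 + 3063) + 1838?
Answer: 2122/4235791 ≈ 0.00050097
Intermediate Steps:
T = 1998 (T = 160 + 1838 = 1998)
1/((3386 + 4544)/(-4332 - 8*(-20 + 9)) + T) = 1/((3386 + 4544)/(-4332 - 8*(-20 + 9)) + 1998) = 1/(7930/(-4332 - 8*(-11)) + 1998) = 1/(7930/(-4332 + 88) + 1998) = 1/(7930/(-4244) + 1998) = 1/(7930*(-1/4244) + 1998) = 1/(-3965/2122 + 1998) = 1/(4235791/2122) = 2122/4235791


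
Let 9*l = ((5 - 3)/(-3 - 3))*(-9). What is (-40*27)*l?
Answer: -360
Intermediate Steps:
l = ⅓ (l = (((5 - 3)/(-3 - 3))*(-9))/9 = ((2/(-6))*(-9))/9 = ((2*(-⅙))*(-9))/9 = (-⅓*(-9))/9 = (⅑)*3 = ⅓ ≈ 0.33333)
(-40*27)*l = -40*27*(⅓) = -1080*⅓ = -360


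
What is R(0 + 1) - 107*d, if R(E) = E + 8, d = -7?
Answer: 758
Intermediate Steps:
R(E) = 8 + E
R(0 + 1) - 107*d = (8 + (0 + 1)) - 107*(-7) = (8 + 1) + 749 = 9 + 749 = 758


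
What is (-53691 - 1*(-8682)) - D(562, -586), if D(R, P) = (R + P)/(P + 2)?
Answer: -3285660/73 ≈ -45009.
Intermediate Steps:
D(R, P) = (P + R)/(2 + P)
(-53691 - 1*(-8682)) - D(562, -586) = (-53691 - 1*(-8682)) - (-586 + 562)/(2 - 586) = (-53691 + 8682) - (-24)/(-584) = -45009 - (-1)*(-24)/584 = -45009 - 1*3/73 = -45009 - 3/73 = -3285660/73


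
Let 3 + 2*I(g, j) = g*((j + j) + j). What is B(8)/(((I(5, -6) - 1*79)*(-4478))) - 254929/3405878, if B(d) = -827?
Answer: -146083954887/1914065971342 ≈ -0.076321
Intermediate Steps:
I(g, j) = -3/2 + 3*g*j/2 (I(g, j) = -3/2 + (g*((j + j) + j))/2 = -3/2 + (g*(2*j + j))/2 = -3/2 + (g*(3*j))/2 = -3/2 + (3*g*j)/2 = -3/2 + 3*g*j/2)
B(8)/(((I(5, -6) - 1*79)*(-4478))) - 254929/3405878 = -827*(-1/(4478*((-3/2 + (3/2)*5*(-6)) - 1*79))) - 254929/3405878 = -827*(-1/(4478*((-3/2 - 45) - 79))) - 254929*1/3405878 = -827*(-1/(4478*(-93/2 - 79))) - 254929/3405878 = -827/((-251/2*(-4478))) - 254929/3405878 = -827/561989 - 254929/3405878 = -146083954887/1914065971342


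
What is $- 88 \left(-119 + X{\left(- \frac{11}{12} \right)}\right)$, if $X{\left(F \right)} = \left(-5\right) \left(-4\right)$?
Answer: $8712$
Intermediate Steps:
$X{\left(F \right)} = 20$
$- 88 \left(-119 + X{\left(- \frac{11}{12} \right)}\right) = - 88 \left(-119 + 20\right) = \left(-88\right) \left(-99\right) = 8712$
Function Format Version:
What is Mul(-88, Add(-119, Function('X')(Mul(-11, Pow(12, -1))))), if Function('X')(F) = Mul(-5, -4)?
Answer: 8712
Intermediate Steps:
Function('X')(F) = 20
Mul(-88, Add(-119, Function('X')(Mul(-11, Pow(12, -1))))) = Mul(-88, Add(-119, 20)) = Mul(-88, -99) = 8712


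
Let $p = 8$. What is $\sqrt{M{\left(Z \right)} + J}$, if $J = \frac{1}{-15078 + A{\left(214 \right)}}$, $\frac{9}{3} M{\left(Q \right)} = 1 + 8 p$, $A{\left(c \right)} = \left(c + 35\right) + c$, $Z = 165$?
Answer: $\frac{2 \sqrt{10412880585}}{43845} \approx 4.6547$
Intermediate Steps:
$A{\left(c \right)} = 35 + 2 c$ ($A{\left(c \right)} = \left(35 + c\right) + c = 35 + 2 c$)
$M{\left(Q \right)} = \frac{65}{3}$ ($M{\left(Q \right)} = \frac{1 + 8 \cdot 8}{3} = \frac{1 + 64}{3} = \frac{1}{3} \cdot 65 = \frac{65}{3}$)
$J = - \frac{1}{14615}$ ($J = \frac{1}{-15078 + \left(35 + 2 \cdot 214\right)} = \frac{1}{-15078 + \left(35 + 428\right)} = \frac{1}{-15078 + 463} = \frac{1}{-14615} = - \frac{1}{14615} \approx -6.8423 \cdot 10^{-5}$)
$\sqrt{M{\left(Z \right)} + J} = \sqrt{\frac{65}{3} - \frac{1}{14615}} = \sqrt{\frac{949972}{43845}} = \frac{2 \sqrt{10412880585}}{43845}$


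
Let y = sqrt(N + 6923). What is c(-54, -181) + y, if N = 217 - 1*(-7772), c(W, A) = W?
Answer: -54 + 8*sqrt(233) ≈ 68.115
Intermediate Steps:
N = 7989 (N = 217 + 7772 = 7989)
y = 8*sqrt(233) (y = sqrt(7989 + 6923) = sqrt(14912) = 8*sqrt(233) ≈ 122.11)
c(-54, -181) + y = -54 + 8*sqrt(233)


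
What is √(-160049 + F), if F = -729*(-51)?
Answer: I*√122870 ≈ 350.53*I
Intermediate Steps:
F = 37179
√(-160049 + F) = √(-160049 + 37179) = √(-122870) = I*√122870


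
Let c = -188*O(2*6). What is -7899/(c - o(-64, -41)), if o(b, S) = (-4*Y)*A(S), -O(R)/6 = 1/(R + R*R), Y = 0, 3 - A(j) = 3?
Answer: -102687/94 ≈ -1092.4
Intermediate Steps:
A(j) = 0 (A(j) = 3 - 1*3 = 3 - 3 = 0)
O(R) = -6/(R + R²) (O(R) = -6/(R + R*R) = -6/(R + R²))
o(b, S) = 0 (o(b, S) = -4*0*0 = 0*0 = 0)
c = 94/13 (c = -(-1128)/((2*6)*(1 + 2*6)) = -(-1128)/(12*(1 + 12)) = -(-1128)/(12*13) = -188*(-1/26) = 94/13 ≈ 7.2308)
-7899/(c - o(-64, -41)) = -7899/(94/13 - 1*0) = -7899/(94/13 + 0) = -7899/94/13 = -7899*13/94 = -102687/94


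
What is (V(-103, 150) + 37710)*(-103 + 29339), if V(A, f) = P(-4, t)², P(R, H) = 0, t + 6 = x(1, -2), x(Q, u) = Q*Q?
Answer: 1102489560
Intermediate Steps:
x(Q, u) = Q²
t = -5 (t = -6 + 1² = -6 + 1 = -5)
V(A, f) = 0 (V(A, f) = 0² = 0)
(V(-103, 150) + 37710)*(-103 + 29339) = (0 + 37710)*(-103 + 29339) = 37710*29236 = 1102489560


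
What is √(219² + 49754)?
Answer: √97715 ≈ 312.59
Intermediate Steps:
√(219² + 49754) = √(47961 + 49754) = √97715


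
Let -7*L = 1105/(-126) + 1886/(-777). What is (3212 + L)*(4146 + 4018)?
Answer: 428089989938/16317 ≈ 2.6236e+7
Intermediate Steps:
L = 52201/32634 (L = -(1105/(-126) + 1886/(-777))/7 = -(1105*(-1/126) + 1886*(-1/777))/7 = -(-1105/126 - 1886/777)/7 = -⅐*(-52201/4662) = 52201/32634 ≈ 1.5996)
(3212 + L)*(4146 + 4018) = (3212 + 52201/32634)*(4146 + 4018) = (104872609/32634)*8164 = 428089989938/16317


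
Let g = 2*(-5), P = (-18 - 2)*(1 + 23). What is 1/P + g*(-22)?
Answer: 105599/480 ≈ 220.00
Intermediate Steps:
P = -480 (P = -20*24 = -480)
g = -10
1/P + g*(-22) = 1/(-480) - 10*(-22) = -1/480 + 220 = 105599/480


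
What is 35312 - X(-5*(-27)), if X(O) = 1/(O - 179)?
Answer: 1553729/44 ≈ 35312.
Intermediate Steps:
X(O) = 1/(-179 + O)
35312 - X(-5*(-27)) = 35312 - 1/(-179 - 5*(-27)) = 35312 - 1/(-179 + 135) = 35312 - 1/(-44) = 35312 - 1*(-1/44) = 35312 + 1/44 = 1553729/44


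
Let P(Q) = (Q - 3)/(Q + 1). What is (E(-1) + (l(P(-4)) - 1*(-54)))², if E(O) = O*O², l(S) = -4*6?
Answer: 841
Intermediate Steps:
P(Q) = (-3 + Q)/(1 + Q)
l(S) = -24
E(O) = O³
(E(-1) + (l(P(-4)) - 1*(-54)))² = ((-1)³ + (-24 - 1*(-54)))² = (-1 + (-24 + 54))² = (-1 + 30)² = 29² = 841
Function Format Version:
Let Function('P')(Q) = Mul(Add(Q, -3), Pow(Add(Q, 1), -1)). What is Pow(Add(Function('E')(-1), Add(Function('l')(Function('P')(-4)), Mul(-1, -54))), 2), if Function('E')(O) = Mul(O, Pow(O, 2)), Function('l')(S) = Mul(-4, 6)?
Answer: 841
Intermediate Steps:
Function('P')(Q) = Mul(Pow(Add(1, Q), -1), Add(-3, Q)) (Function('P')(Q) = Mul(Add(-3, Q), Pow(Add(1, Q), -1)) = Mul(Pow(Add(1, Q), -1), Add(-3, Q)))
Function('l')(S) = -24
Function('E')(O) = Pow(O, 3)
Pow(Add(Function('E')(-1), Add(Function('l')(Function('P')(-4)), Mul(-1, -54))), 2) = Pow(Add(Pow(-1, 3), Add(-24, Mul(-1, -54))), 2) = Pow(Add(-1, Add(-24, 54)), 2) = Pow(Add(-1, 30), 2) = Pow(29, 2) = 841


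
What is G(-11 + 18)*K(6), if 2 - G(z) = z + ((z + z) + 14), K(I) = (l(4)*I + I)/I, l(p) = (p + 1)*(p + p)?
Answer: -1353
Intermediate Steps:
l(p) = 2*p*(1 + p) (l(p) = (1 + p)*(2*p) = 2*p*(1 + p))
K(I) = 41 (K(I) = ((2*4*(1 + 4))*I + I)/I = ((2*4*5)*I + I)/I = (40*I + I)/I = (41*I)/I = 41)
G(z) = -12 - 3*z (G(z) = 2 - (z + ((z + z) + 14)) = 2 - (z + (2*z + 14)) = 2 - (z + (14 + 2*z)) = 2 - (14 + 3*z) = 2 + (-14 - 3*z) = -12 - 3*z)
G(-11 + 18)*K(6) = (-12 - 3*(-11 + 18))*41 = (-12 - 3*7)*41 = (-12 - 21)*41 = -33*41 = -1353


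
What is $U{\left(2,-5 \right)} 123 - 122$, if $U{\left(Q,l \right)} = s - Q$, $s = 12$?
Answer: $1108$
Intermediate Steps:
$U{\left(Q,l \right)} = 12 - Q$
$U{\left(2,-5 \right)} 123 - 122 = \left(12 - 2\right) 123 - 122 = 10 \cdot 123 - 122 = 1230 - 122 = 1108$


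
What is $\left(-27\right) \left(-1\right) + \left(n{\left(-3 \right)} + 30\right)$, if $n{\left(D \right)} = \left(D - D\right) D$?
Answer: $57$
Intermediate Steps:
$n{\left(D \right)} = 0$ ($n{\left(D \right)} = 0 D = 0$)
$\left(-27\right) \left(-1\right) + \left(n{\left(-3 \right)} + 30\right) = \left(-27\right) \left(-1\right) + \left(0 + 30\right) = 27 + 30 = 57$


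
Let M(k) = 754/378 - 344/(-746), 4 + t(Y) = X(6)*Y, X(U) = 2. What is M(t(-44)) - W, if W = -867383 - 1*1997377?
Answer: 201957158849/70497 ≈ 2.8648e+6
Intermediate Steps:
t(Y) = -4 + 2*Y
M(k) = 173129/70497 (M(k) = 754*(1/378) - 344*(-1/746) = 377/189 + 172/373 = 173129/70497)
W = -2864760 (W = -867383 - 1997377 = -2864760)
M(t(-44)) - W = 173129/70497 - 1*(-2864760) = 173129/70497 + 2864760 = 201957158849/70497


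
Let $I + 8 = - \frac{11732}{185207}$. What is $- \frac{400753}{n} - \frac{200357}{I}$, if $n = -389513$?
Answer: $\frac{14454459488627351}{581694040044} \approx 24849.0$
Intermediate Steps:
$I = - \frac{1493388}{185207}$ ($I = -8 - \frac{11732}{185207} = - \frac{1493388}{185207} \approx -8.0633$)
$- \frac{400753}{n} - \frac{200357}{I} = - \frac{400753}{-389513} - \frac{200357}{- \frac{1493388}{185207}} = \left(-400753\right) \left(- \frac{1}{389513}\right) - - \frac{37107518899}{1493388} = \frac{400753}{389513} + \frac{37107518899}{1493388} = \frac{14454459488627351}{581694040044}$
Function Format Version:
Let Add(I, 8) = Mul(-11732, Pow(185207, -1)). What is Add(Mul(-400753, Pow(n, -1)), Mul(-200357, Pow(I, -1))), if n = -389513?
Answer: Rational(14454459488627351, 581694040044) ≈ 24849.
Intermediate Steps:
I = Rational(-1493388, 185207) (I = Add(-8, Mul(-11732, Pow(185207, -1))) = Add(-8, Mul(-11732, Rational(1, 185207))) = Add(-8, Rational(-11732, 185207)) = Rational(-1493388, 185207) ≈ -8.0633)
Add(Mul(-400753, Pow(n, -1)), Mul(-200357, Pow(I, -1))) = Add(Mul(-400753, Pow(-389513, -1)), Mul(-200357, Pow(Rational(-1493388, 185207), -1))) = Add(Mul(-400753, Rational(-1, 389513)), Mul(-200357, Rational(-185207, 1493388))) = Add(Rational(400753, 389513), Rational(37107518899, 1493388)) = Rational(14454459488627351, 581694040044)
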